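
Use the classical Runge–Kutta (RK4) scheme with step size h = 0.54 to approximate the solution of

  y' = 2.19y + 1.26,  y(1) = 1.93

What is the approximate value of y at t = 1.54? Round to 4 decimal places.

RK4: k1 = f(t_n, y_n); k2 = f(t_n + h/2, y_n + (h/2)·k1); k3 = f(t_n + h/2, y_n + (h/2)·k2); k4 = f(t_n + h, y_n + h·k3); y_{n+1} = y_n + (h/6)·(k1 + 2k2 + 2k3 + k4).
t=1.000000, y=1.930000:
  k1 = f(1.000000, 1.930000) = 5.486700
  k2 = f(1.270000, 3.411409) = 8.730986
  k3 = f(1.270000, 4.287366) = 10.649332
  k4 = f(1.540000, 7.680639) = 18.080600
  y ← 1.930000 + (0.54/6)·(k1 + 2k2 + 2k3 + k4) = 7.539514
y(1.54) ≈ 7.5395

7.5395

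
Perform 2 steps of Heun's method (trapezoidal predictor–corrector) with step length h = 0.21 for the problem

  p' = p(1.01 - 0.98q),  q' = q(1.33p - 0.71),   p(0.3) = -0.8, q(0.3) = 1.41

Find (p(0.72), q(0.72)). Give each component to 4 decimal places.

-0.8157, 0.6930

Heun on (p,q): k1 = f(s_n, state_n); k2 = f(s_n + h, state_n + h·k1); state_{n+1} = state_n + (h/2)·(k1 + k2).
0.300000: (-0.800000, 1.410000)
  k1 = (0.297440, -2.501340)
  predictor → (-0.737538, 0.884719)
  k2 = (-0.105450, -1.495993)
  → (-0.779841, 0.990280)
0.510000: (-0.779841, 0.990280)
  k1 = (-0.030824, -1.730206)
  predictor → (-0.786314, 0.626937)
  k2 = (-0.311067, -1.100774)
  → (-0.815740, 0.693027)
(p(0.72), q(0.72)) ≈ (-0.8157, 0.6930)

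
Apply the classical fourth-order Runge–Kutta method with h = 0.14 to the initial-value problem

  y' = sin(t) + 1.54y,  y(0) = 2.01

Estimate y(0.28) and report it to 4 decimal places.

3.1388

RK4: k1 = f(t_n, y_n); k2 = f(t_n + h/2, y_n + (h/2)·k1); k3 = f(t_n + h/2, y_n + (h/2)·k2); k4 = f(t_n + h, y_n + h·k3); y_{n+1} = y_n + (h/6)·(k1 + 2k2 + 2k3 + k4).
t=0.000000, y=2.010000:
  k1 = f(0.000000, 2.010000) = 3.095400
  k2 = f(0.070000, 2.226678) = 3.499027
  k3 = f(0.070000, 2.254932) = 3.542538
  k4 = f(0.140000, 2.505955) = 3.998714
  y ← 2.010000 + (0.14/6)·(k1 + 2k2 + 2k3 + k4) = 2.504136
t=0.140000, y=2.504136:
  k1 = f(0.140000, 2.504136) = 3.995912
  k2 = f(0.210000, 2.783850) = 4.495588
  k3 = f(0.210000, 2.818827) = 4.549453
  k4 = f(0.280000, 3.141059) = 5.113587
  y ← 2.504136 + (0.14/6)·(k1 + 2k2 + 2k3 + k4) = 3.138793
y(0.28) ≈ 3.1388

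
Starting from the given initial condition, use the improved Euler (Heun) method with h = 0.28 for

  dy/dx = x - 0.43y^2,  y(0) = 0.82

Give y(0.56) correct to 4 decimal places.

0.8287

Heun: k1 = f(x_n, y_n); k2 = f(x_n + h, y_n + h·k1); y_{n+1} = y_n + (h/2)·(k1 + k2).
x=0.000000, y=0.820000:
  k1 = f(0.000000, 0.820000) = -0.289132
  k2 = f(0.280000, 0.739043) = 0.045141
  y ← 0.820000 + (0.28/2)·(-0.289132 + 0.045141) = 0.785841
x=0.280000, y=0.785841:
  k1 = f(0.280000, 0.785841) = 0.014455
  k2 = f(0.560000, 0.789889) = 0.291713
  y ← 0.785841 + (0.28/2)·(0.014455 + 0.291713) = 0.828705
y(0.56) ≈ 0.8287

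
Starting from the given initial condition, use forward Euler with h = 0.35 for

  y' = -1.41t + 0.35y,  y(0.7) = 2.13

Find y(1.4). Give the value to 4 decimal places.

Euler: y_{n+1} = y_n + h·f(t_n, y_n).
t=0.700000, y=2.130000: f=-0.241500 → y ← 2.130000 + 0.35·(-0.241500) = 2.045475
t=1.050000, y=2.045475: f=-0.764584 → y ← 2.045475 + 0.35·(-0.764584) = 1.777871
y(1.4) ≈ 1.7779

1.7779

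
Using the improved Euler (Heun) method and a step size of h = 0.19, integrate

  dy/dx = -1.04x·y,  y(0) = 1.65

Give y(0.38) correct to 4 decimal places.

Heun: k1 = f(x_n, y_n); k2 = f(x_n + h, y_n + h·k1); y_{n+1} = y_n + (h/2)·(k1 + k2).
x=0.000000, y=1.650000:
  k1 = f(0.000000, 1.650000) = 0.000000
  k2 = f(0.190000, 1.650000) = -0.326040
  y ← 1.650000 + (0.19/2)·(0.000000 + (-0.326040)) = 1.619026
x=0.190000, y=1.619026:
  k1 = f(0.190000, 1.619026) = -0.319920
  k2 = f(0.380000, 1.558241) = -0.615817
  y ← 1.619026 + (0.19/2)·(-0.319920 + (-0.615817)) = 1.530131
y(0.38) ≈ 1.5301

1.5301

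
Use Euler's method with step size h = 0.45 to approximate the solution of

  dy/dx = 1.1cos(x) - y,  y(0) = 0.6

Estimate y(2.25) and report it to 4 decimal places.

Euler: y_{n+1} = y_n + h·f(x_n, y_n).
x=0.000000, y=0.600000: f=0.500000 → y ← 0.600000 + 0.45·0.500000 = 0.825000
x=0.450000, y=0.825000: f=0.165492 → y ← 0.825000 + 0.45·0.165492 = 0.899471
x=0.900000, y=0.899471: f=-0.215700 → y ← 0.899471 + 0.45·(-0.215700) = 0.802406
x=1.350000, y=0.802406: f=-0.561499 → y ← 0.802406 + 0.45·(-0.561499) = 0.549732
x=1.800000, y=0.549732: f=-0.799654 → y ← 0.549732 + 0.45·(-0.799654) = 0.189887
y(2.25) ≈ 0.1899

0.1899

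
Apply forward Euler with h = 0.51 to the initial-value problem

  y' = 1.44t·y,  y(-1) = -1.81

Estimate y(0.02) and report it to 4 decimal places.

-0.3077

Euler: y_{n+1} = y_n + h·f(t_n, y_n).
t=-1.000000, y=-1.810000: f=2.606400 → y ← -1.810000 + 0.51·2.606400 = -0.480736
t=-0.490000, y=-0.480736: f=0.339207 → y ← -0.480736 + 0.51·0.339207 = -0.307740
y(0.02) ≈ -0.3077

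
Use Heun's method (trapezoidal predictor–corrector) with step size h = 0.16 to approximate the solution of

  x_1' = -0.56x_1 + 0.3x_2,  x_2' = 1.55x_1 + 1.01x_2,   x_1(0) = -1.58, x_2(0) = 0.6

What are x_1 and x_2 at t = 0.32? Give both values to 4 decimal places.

Heun on (x_1,x_2): k1 = f(t_n, state_n); k2 = f(t_n + h, state_n + h·k1); state_{n+1} = state_n + (h/2)·(k1 + k2).
0.000000: (-1.580000, 0.600000)
  k1 = (1.064800, -1.843000)
  predictor → (-1.409632, 0.305120)
  k2 = (0.880930, -1.876758)
  → (-1.424342, 0.302419)
0.160000: (-1.424342, 0.302419)
  k1 = (0.888357, -1.902286)
  predictor → (-1.282204, -0.001946)
  k2 = (0.717451, -1.989383)
  → (-1.295877, -0.008914)
(x_1(0.32), x_2(0.32)) ≈ (-1.2959, -0.0089)

-1.2959, -0.0089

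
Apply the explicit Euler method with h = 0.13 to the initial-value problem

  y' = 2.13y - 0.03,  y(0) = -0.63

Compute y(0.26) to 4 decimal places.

Euler: y_{n+1} = y_n + h·f(x_n, y_n).
x=0.000000, y=-0.630000: f=-1.371900 → y ← -0.630000 + 0.13·(-1.371900) = -0.808347
x=0.130000, y=-0.808347: f=-1.751779 → y ← -0.808347 + 0.13·(-1.751779) = -1.036078
y(0.26) ≈ -1.0361

-1.0361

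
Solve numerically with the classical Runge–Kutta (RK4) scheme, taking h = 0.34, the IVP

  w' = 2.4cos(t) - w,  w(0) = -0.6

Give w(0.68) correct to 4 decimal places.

RK4: k1 = f(t_n, w_n); k2 = f(t_n + h/2, w_n + (h/2)·k1); k3 = f(t_n + h/2, w_n + (h/2)·k2); k4 = f(t_n + h, w_n + h·k3); w_{n+1} = w_n + (h/6)·(k1 + 2k2 + 2k3 + k4).
t=0.000000, w=-0.600000:
  k1 = f(0.000000, -0.600000) = 3.000000
  k2 = f(0.170000, -0.090000) = 2.455403
  k3 = f(0.170000, -0.182581) = 2.547985
  k4 = f(0.340000, 0.266315) = 1.996296
  w ← -0.600000 + (0.34/6)·(k1 + 2k2 + 2k3 + k4) = 0.250174
t=0.340000, w=0.250174:
  k1 = f(0.340000, 0.250174) = 2.012437
  k2 = f(0.510000, 0.592288) = 1.502298
  k3 = f(0.510000, 0.505565) = 1.589022
  k4 = f(0.680000, 0.790442) = 1.075733
  w ← 0.250174 + (0.34/6)·(k1 + 2k2 + 2k3 + k4) = 0.775520
w(0.68) ≈ 0.7755

0.7755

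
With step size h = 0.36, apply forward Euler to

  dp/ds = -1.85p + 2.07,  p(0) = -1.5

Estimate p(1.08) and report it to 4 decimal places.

1.0213

Euler: p_{n+1} = p_n + h·f(s_n, p_n).
s=0.000000, p=-1.500000: f=4.845000 → p ← -1.500000 + 0.36·4.845000 = 0.244200
s=0.360000, p=0.244200: f=1.618230 → p ← 0.244200 + 0.36·1.618230 = 0.826763
s=0.720000, p=0.826763: f=0.540489 → p ← 0.826763 + 0.36·0.540489 = 1.021339
p(1.08) ≈ 1.0213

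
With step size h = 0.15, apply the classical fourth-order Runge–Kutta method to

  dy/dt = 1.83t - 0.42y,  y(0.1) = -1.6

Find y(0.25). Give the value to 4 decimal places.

RK4: k1 = f(t_n, y_n); k2 = f(t_n + h/2, y_n + (h/2)·k1); k3 = f(t_n + h/2, y_n + (h/2)·k2); k4 = f(t_n + h, y_n + h·k3); y_{n+1} = y_n + (h/6)·(k1 + 2k2 + 2k3 + k4).
t=0.100000, y=-1.600000:
  k1 = f(0.100000, -1.600000) = 0.855000
  k2 = f(0.175000, -1.535875) = 0.965318
  k3 = f(0.175000, -1.527601) = 0.961842
  k4 = f(0.250000, -1.455724) = 1.068904
  y ← -1.600000 + (0.15/6)·(k1 + 2k2 + 2k3 + k4) = -1.455544
y(0.25) ≈ -1.4555

-1.4555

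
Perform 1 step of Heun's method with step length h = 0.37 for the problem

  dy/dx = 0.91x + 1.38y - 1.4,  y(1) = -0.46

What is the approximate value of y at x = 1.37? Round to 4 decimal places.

Heun: k1 = f(x_n, y_n); k2 = f(x_n + h, y_n + h·k1); y_{n+1} = y_n + (h/2)·(k1 + k2).
x=1.000000, y=-0.460000:
  k1 = f(1.000000, -0.460000) = -1.124800
  k2 = f(1.370000, -0.876176) = -1.362423
  y ← -0.460000 + (0.37/2)·(-1.124800 + (-1.362423)) = -0.920136
y(1.37) ≈ -0.9201

-0.9201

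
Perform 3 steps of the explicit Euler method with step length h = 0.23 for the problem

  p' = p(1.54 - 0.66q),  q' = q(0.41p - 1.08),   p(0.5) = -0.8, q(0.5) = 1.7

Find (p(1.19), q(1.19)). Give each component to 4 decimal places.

-1.2802, 0.5029

Euler on (p,q): p_{n+1} = p_n + h·p', q_{n+1} = q_n + h·q'.
0.500000: (-0.800000, 1.700000); f=(-0.334400, -2.393600) → (-0.876912, 1.149472)
0.730000: (-0.876912, 1.149472); f=(-0.685174, -1.654704) → (-1.034502, 0.768890)
0.960000: (-1.034502, 0.768890); f=(-1.068157, -1.156523) → (-1.280178, 0.502890)
(p(1.19), q(1.19)) ≈ (-1.2802, 0.5029)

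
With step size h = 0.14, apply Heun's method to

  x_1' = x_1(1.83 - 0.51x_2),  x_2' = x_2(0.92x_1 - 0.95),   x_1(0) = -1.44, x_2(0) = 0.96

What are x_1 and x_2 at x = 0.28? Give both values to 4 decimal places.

Heun on (x_1,x_2): k1 = f(x_n, state_n); k2 = f(x_n + h, state_n + h·k1); state_{n+1} = state_n + (h/2)·(k1 + k2).
0.000000: (-1.440000, 0.960000)
  k1 = (-1.930176, -2.183808)
  predictor → (-1.710225, 0.654267)
  k2 = (-2.559050, -1.650981)
  → (-1.754246, 0.691565)
0.140000: (-1.754246, 0.691565)
  k1 = (-2.591551, -1.773107)
  predictor → (-2.117063, 0.443330)
  k2 = (-3.395561, -1.284636)
  → (-2.173344, 0.477523)
(x_1(0.28), x_2(0.28)) ≈ (-2.1733, 0.4775)

-2.1733, 0.4775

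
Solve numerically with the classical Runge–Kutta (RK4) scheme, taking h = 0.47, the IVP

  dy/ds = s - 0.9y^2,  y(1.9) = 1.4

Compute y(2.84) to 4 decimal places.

RK4: k1 = f(s_n, y_n); k2 = f(s_n + h/2, y_n + (h/2)·k1); k3 = f(s_n + h/2, y_n + (h/2)·k2); k4 = f(s_n + h, y_n + h·k3); y_{n+1} = y_n + (h/6)·(k1 + 2k2 + 2k3 + k4).
s=1.900000, y=1.400000:
  k1 = f(1.900000, 1.400000) = 0.136000
  k2 = f(2.135000, 1.431960) = 0.289542
  k3 = f(2.135000, 1.468042) = 0.195367
  k4 = f(2.370000, 1.491822) = 0.367019
  y ← 1.400000 + (0.47/6)·(k1 + 2k2 + 2k3 + k4) = 1.515372
s=2.370000, y=1.515372:
  k1 = f(2.370000, 1.515372) = 0.303283
  k2 = f(2.605000, 1.586644) = 0.339306
  k3 = f(2.605000, 1.595109) = 0.315064
  k4 = f(2.840000, 1.663452) = 0.349634
  y ← 1.515372 + (0.47/6)·(k1 + 2k2 + 2k3 + k4) = 1.669035
y(2.84) ≈ 1.6690

1.6690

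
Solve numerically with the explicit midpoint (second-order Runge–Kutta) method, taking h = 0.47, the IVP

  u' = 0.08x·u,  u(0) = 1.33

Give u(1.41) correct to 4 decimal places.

1.4396

Midpoint: k1 = f(x_n, u_n); k2 = f(x_n + h/2, u_n + (h/2)·k1); u_{n+1} = u_n + h·k2.
x=0.000000, u=1.330000:
  k1 = f(0.000000, 1.330000) = 0.000000
  k2 = f(0.235000, 1.330000) = 0.025004
  u ← 1.330000 + 0.47·0.025004 = 1.341752
x=0.470000, u=1.341752:
  k1 = f(0.470000, 1.341752) = 0.050450
  k2 = f(0.705000, 1.353608) = 0.076343
  u ← 1.341752 + 0.47·0.076343 = 1.377633
x=0.940000, u=1.377633:
  k1 = f(0.940000, 1.377633) = 0.103598
  k2 = f(1.175000, 1.401979) = 0.131786
  u ← 1.377633 + 0.47·0.131786 = 1.439573
u(1.41) ≈ 1.4396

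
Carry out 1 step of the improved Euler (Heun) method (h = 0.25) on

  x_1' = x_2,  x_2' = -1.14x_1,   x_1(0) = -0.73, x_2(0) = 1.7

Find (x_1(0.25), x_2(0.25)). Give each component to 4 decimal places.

Heun on (x_1,x_2): k1 = f(t_n, state_n); k2 = f(t_n + h, state_n + h·k1); state_{n+1} = state_n + (h/2)·(k1 + k2).
0.000000: (-0.730000, 1.700000)
  k1 = (1.700000, 0.832200)
  predictor → (-0.305000, 1.908050)
  k2 = (1.908050, 0.347700)
  → (-0.278994, 1.847487)
(x_1(0.25), x_2(0.25)) ≈ (-0.2790, 1.8475)

-0.2790, 1.8475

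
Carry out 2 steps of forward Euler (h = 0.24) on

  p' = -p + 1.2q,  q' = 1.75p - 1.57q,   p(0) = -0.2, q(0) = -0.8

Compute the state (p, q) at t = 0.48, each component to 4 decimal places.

-0.4584, -0.5237

Euler on (p,q): p_{n+1} = p_n + h·p', q_{n+1} = q_n + h·q'.
0.000000: (-0.200000, -0.800000); f=(-0.760000, 0.906000) → (-0.382400, -0.582560)
0.240000: (-0.382400, -0.582560); f=(-0.316672, 0.245419) → (-0.458401, -0.523659)
(p(0.48), q(0.48)) ≈ (-0.4584, -0.5237)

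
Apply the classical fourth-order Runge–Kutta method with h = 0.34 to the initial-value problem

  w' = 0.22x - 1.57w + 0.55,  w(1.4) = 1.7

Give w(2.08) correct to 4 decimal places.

RK4: k1 = f(x_n, w_n); k2 = f(x_n + h/2, w_n + (h/2)·k1); k3 = f(x_n + h/2, w_n + (h/2)·k2); k4 = f(x_n + h, w_n + h·k3); w_{n+1} = w_n + (h/6)·(k1 + 2k2 + 2k3 + k4).
x=1.400000, w=1.700000:
  k1 = f(1.400000, 1.700000) = -1.811000
  k2 = f(1.570000, 1.392130) = -1.290244
  k3 = f(1.570000, 1.480659) = -1.429234
  k4 = f(1.740000, 1.214060) = -0.973275
  w ← 1.700000 + (0.34/6)·(k1 + 2k2 + 2k3 + k4) = 1.234017
x=1.740000, w=1.234017:
  k1 = f(1.740000, 1.234017) = -1.004607
  k2 = f(1.910000, 1.063234) = -0.699077
  k3 = f(1.910000, 1.115174) = -0.780623
  k4 = f(2.080000, 0.968605) = -0.513110
  w ← 1.234017 + (0.34/6)·(k1 + 2k2 + 2k3 + k4) = 0.980314
w(2.08) ≈ 0.9803

0.9803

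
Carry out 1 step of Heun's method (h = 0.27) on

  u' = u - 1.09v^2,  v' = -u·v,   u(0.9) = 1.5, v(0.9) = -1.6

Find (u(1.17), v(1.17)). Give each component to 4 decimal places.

1.3479, -1.1280

Heun on (u,v): k1 = f(t_n, state_n); k2 = f(t_n + h, state_n + h·k1); state_{n+1} = state_n + (h/2)·(k1 + k2).
0.900000: (1.500000, -1.600000)
  k1 = (-1.290400, 2.400000)
  predictor → (1.151592, -0.952000)
  k2 = (0.163721, 1.096316)
  → (1.347898, -1.127997)
(u(1.17), v(1.17)) ≈ (1.3479, -1.1280)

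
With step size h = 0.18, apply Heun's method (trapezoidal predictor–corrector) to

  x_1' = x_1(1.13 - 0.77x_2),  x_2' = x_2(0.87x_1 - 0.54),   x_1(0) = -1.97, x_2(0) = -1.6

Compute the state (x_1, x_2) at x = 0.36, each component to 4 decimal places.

-3.8670, -0.5799

Heun on (x_1,x_2): k1 = f(x_n, state_n); k2 = f(x_n + h, state_n + h·k1); state_{n+1} = state_n + (h/2)·(k1 + k2).
0.000000: (-1.970000, -1.600000)
  k1 = (-4.653140, 3.606240)
  predictor → (-2.807565, -0.950877)
  k2 = (-5.228178, 2.836068)
  → (-2.859319, -1.020192)
0.180000: (-2.859319, -1.020192)
  k1 = (-5.477162, 3.088742)
  predictor → (-3.845208, -0.464219)
  k2 = (-5.719549, 1.803644)
  → (-3.867023, -0.579878)
(x_1(0.36), x_2(0.36)) ≈ (-3.8670, -0.5799)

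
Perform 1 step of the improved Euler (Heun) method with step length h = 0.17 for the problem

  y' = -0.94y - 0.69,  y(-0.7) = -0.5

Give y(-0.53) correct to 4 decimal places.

-0.5344

Heun: k1 = f(t_n, y_n); k2 = f(t_n + h, y_n + h·k1); y_{n+1} = y_n + (h/2)·(k1 + k2).
t=-0.700000, y=-0.500000:
  k1 = f(-0.700000, -0.500000) = -0.220000
  k2 = f(-0.530000, -0.537400) = -0.184844
  y ← -0.500000 + (0.17/2)·(-0.220000 + (-0.184844)) = -0.534412
y(-0.53) ≈ -0.5344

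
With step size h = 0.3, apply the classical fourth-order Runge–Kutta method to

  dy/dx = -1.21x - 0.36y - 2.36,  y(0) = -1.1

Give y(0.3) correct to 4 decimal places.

-1.7110

RK4: k1 = f(x_n, y_n); k2 = f(x_n + h/2, y_n + (h/2)·k1); k3 = f(x_n + h/2, y_n + (h/2)·k2); k4 = f(x_n + h, y_n + h·k3); y_{n+1} = y_n + (h/6)·(k1 + 2k2 + 2k3 + k4).
x=0.000000, y=-1.100000:
  k1 = f(0.000000, -1.100000) = -1.964000
  k2 = f(0.150000, -1.394600) = -2.039444
  k3 = f(0.150000, -1.405917) = -2.035370
  k4 = f(0.300000, -1.710611) = -2.107180
  y ← -1.100000 + (0.3/6)·(k1 + 2k2 + 2k3 + k4) = -1.711040
y(0.3) ≈ -1.7110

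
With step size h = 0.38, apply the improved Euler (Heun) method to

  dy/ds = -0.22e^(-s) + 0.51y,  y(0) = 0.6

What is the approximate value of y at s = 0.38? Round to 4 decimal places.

0.6491

Heun: k1 = f(s_n, y_n); k2 = f(s_n + h, y_n + h·k1); y_{n+1} = y_n + (h/2)·(k1 + k2).
s=0.000000, y=0.600000:
  k1 = f(0.000000, 0.600000) = 0.086000
  k2 = f(0.380000, 0.632680) = 0.172217
  y ← 0.600000 + (0.38/2)·(0.086000 + 0.172217) = 0.649061
y(0.38) ≈ 0.6491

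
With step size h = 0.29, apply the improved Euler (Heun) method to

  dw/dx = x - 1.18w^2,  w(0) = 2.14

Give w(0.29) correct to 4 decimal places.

Heun: k1 = f(x_n, w_n); k2 = f(x_n + h, w_n + h·k1); w_{n+1} = w_n + (h/2)·(k1 + k2).
x=0.000000, w=2.140000:
  k1 = f(0.000000, 2.140000) = -5.403928
  k2 = f(0.290000, 0.572861) = -0.097240
  w ← 2.140000 + (0.29/2)·(-5.403928 + (-0.097240)) = 1.342331
w(0.29) ≈ 1.3423

1.3423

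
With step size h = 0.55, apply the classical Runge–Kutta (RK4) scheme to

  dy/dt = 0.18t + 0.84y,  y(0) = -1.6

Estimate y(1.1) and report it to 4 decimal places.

-3.8783

RK4: k1 = f(t_n, y_n); k2 = f(t_n + h/2, y_n + (h/2)·k1); k3 = f(t_n + h/2, y_n + (h/2)·k2); k4 = f(t_n + h, y_n + h·k3); y_{n+1} = y_n + (h/6)·(k1 + 2k2 + 2k3 + k4).
t=0.000000, y=-1.600000:
  k1 = f(0.000000, -1.600000) = -1.344000
  k2 = f(0.275000, -1.969600) = -1.604964
  k3 = f(0.275000, -2.041365) = -1.665247
  k4 = f(0.550000, -2.515886) = -2.014344
  y ← -1.600000 + (0.55/6)·(k1 + 2k2 + 2k3 + k4) = -2.507387
t=0.550000, y=-2.507387:
  k1 = f(0.550000, -2.507387) = -2.007205
  k2 = f(0.825000, -3.059368) = -2.421369
  k3 = f(0.825000, -3.173263) = -2.517041
  k4 = f(1.100000, -3.891760) = -3.071078
  y ← -2.507387 + (0.55/6)·(k1 + 2k2 + 2k3 + k4) = -3.878271
y(1.1) ≈ -3.8783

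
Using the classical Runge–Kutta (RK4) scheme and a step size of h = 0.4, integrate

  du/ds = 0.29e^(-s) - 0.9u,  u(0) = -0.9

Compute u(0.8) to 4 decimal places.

RK4: k1 = f(s_n, u_n); k2 = f(s_n + h/2, u_n + (h/2)·k1); k3 = f(s_n + h/2, u_n + (h/2)·k2); k4 = f(s_n + h, u_n + h·k3); u_{n+1} = u_n + (h/6)·(k1 + 2k2 + 2k3 + k4).
s=0.000000, u=-0.900000:
  k1 = f(0.000000, -0.900000) = 1.100000
  k2 = f(0.200000, -0.680000) = 0.849432
  k3 = f(0.200000, -0.730114) = 0.894534
  k4 = f(0.400000, -0.542186) = 0.682361
  u ← -0.900000 + (0.4/6)·(k1 + 2k2 + 2k3 + k4) = -0.548647
s=0.400000, u=-0.548647:
  k1 = f(0.400000, -0.548647) = 0.688175
  k2 = f(0.600000, -0.411012) = 0.529066
  k3 = f(0.600000, -0.442834) = 0.557706
  k4 = f(0.800000, -0.325565) = 0.423314
  u ← -0.548647 + (0.4/6)·(k1 + 2k2 + 2k3 + k4) = -0.329645
u(0.8) ≈ -0.3296

-0.3296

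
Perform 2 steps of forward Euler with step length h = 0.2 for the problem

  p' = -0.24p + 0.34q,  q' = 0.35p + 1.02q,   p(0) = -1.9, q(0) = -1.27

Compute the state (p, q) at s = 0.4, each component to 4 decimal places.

Euler on (p,q): p_{n+1} = p_n + h·p', q_{n+1} = q_n + h·q'.
0.000000: (-1.900000, -1.270000); f=(0.024200, -1.960400) → (-1.895160, -1.662080)
0.200000: (-1.895160, -1.662080); f=(-0.110269, -2.358628) → (-1.917214, -2.133806)
(p(0.4), q(0.4)) ≈ (-1.9172, -2.1338)

-1.9172, -2.1338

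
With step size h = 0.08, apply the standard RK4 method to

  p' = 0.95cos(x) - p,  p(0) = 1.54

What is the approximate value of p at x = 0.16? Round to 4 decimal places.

RK4: k1 = f(x_n, p_n); k2 = f(x_n + h/2, p_n + (h/2)·k1); k3 = f(x_n + h/2, p_n + (h/2)·k2); k4 = f(x_n + h, p_n + h·k3); p_{n+1} = p_n + (h/6)·(k1 + 2k2 + 2k3 + k4).
x=0.000000, p=1.540000:
  k1 = f(0.000000, 1.540000) = -0.590000
  k2 = f(0.040000, 1.516400) = -0.567160
  k3 = f(0.040000, 1.517314) = -0.568074
  k4 = f(0.080000, 1.494554) = -0.547592
  p ← 1.540000 + (0.08/6)·(k1 + 2k2 + 2k3 + k4) = 1.494559
x=0.080000, p=1.494559:
  k1 = f(0.080000, 1.494559) = -0.547598
  k2 = f(0.120000, 1.472655) = -0.529487
  k3 = f(0.120000, 1.473380) = -0.530212
  k4 = f(0.160000, 1.452142) = -0.514276
  p ← 1.494559 + (0.08/6)·(k1 + 2k2 + 2k3 + k4) = 1.452142
p(0.16) ≈ 1.4521

1.4521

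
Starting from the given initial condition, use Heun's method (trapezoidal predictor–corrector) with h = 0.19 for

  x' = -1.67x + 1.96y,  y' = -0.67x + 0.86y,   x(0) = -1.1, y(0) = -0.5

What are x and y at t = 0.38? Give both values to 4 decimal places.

-0.8291, -0.4038

Heun on (x,y): k1 = f(t_n, state_n); k2 = f(t_n + h, state_n + h·k1); state_{n+1} = state_n + (h/2)·(k1 + k2).
0.000000: (-1.100000, -0.500000)
  k1 = (0.857000, 0.307000)
  predictor → (-0.937170, -0.441670)
  k2 = (0.699401, 0.248068)
  → (-0.952142, -0.447269)
0.190000: (-0.952142, -0.447269)
  k1 = (0.713431, 0.253284)
  predictor → (-0.816590, -0.399145)
  k2 = (0.581382, 0.203851)
  → (-0.829135, -0.403841)
(x(0.38), y(0.38)) ≈ (-0.8291, -0.4038)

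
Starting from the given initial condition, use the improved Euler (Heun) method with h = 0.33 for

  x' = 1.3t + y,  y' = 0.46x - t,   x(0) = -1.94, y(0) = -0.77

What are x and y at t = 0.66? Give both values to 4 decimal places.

-2.4075, -1.6490

Heun on (x,y): k1 = f(t_n, state_n); k2 = f(t_n + h, state_n + h·k1); state_{n+1} = state_n + (h/2)·(k1 + k2).
0.000000: (-1.940000, -0.770000)
  k1 = (-0.770000, -0.892400)
  predictor → (-2.194100, -1.064492)
  k2 = (-0.635492, -1.339286)
  → (-2.171906, -1.138228)
0.330000: (-2.171906, -1.138228)
  k1 = (-0.709228, -1.329077)
  predictor → (-2.405951, -1.576824)
  k2 = (-0.718824, -1.766738)
  → (-2.407535, -1.649038)
(x(0.66), y(0.66)) ≈ (-2.4075, -1.6490)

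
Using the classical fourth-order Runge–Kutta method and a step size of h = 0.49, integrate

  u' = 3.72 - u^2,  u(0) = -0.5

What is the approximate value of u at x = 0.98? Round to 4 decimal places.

1.7161

RK4: k1 = f(x_n, u_n); k2 = f(x_n + h/2, u_n + (h/2)·k1); k3 = f(x_n + h/2, u_n + (h/2)·k2); k4 = f(x_n + h, u_n + h·k3); u_{n+1} = u_n + (h/6)·(k1 + 2k2 + 2k3 + k4).
x=0.000000, u=-0.500000:
  k1 = f(0.000000, -0.500000) = 3.470000
  k2 = f(0.245000, 0.350150) = 3.597395
  k3 = f(0.245000, 0.381362) = 3.574563
  k4 = f(0.490000, 1.251536) = 2.153658
  u ← -0.500000 + (0.49/6)·(k1 + 2k2 + 2k3 + k4) = 1.130685
x=0.490000, u=1.130685:
  k1 = f(0.490000, 1.130685) = 2.441551
  k2 = f(0.735000, 1.728865) = 0.731025
  k3 = f(0.735000, 1.309786) = 2.004460
  k4 = f(0.980000, 2.112870) = -0.744222
  u ← 1.130685 + (0.49/6)·(k1 + 2k2 + 2k3 + k4) = 1.716096
u(0.98) ≈ 1.7161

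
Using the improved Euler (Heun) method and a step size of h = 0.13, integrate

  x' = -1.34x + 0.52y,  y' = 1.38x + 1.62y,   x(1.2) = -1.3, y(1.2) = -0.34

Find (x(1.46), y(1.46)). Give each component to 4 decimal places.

-0.9979, -1.0214

Heun on (x,y): k1 = f(t_n, state_n); k2 = f(t_n + h, state_n + h·k1); state_{n+1} = state_n + (h/2)·(k1 + k2).
1.200000: (-1.300000, -0.340000)
  k1 = (1.565200, -2.344800)
  predictor → (-1.096524, -0.644824)
  k2 = (1.134034, -2.557818)
  → (-1.124550, -0.658670)
1.330000: (-1.124550, -0.658670)
  k1 = (1.164388, -2.618924)
  predictor → (-0.973179, -0.999130)
  k2 = (0.784513, -2.961579)
  → (-0.997871, -1.021403)
(x(1.46), y(1.46)) ≈ (-0.9979, -1.0214)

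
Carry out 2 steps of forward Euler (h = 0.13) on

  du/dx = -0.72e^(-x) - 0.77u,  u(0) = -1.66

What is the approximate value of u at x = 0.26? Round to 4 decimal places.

Euler: u_{n+1} = u_n + h·f(x_n, u_n).
x=0.000000, u=-1.660000: f=0.558200 → u ← -1.660000 + 0.13·0.558200 = -1.587434
x=0.130000, u=-1.587434: f=0.590095 → u ← -1.587434 + 0.13·0.590095 = -1.510722
u(0.26) ≈ -1.5107

-1.5107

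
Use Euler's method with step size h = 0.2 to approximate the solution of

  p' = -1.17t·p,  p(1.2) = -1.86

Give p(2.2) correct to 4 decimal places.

-0.1733

Euler: p_{n+1} = p_n + h·f(t_n, p_n).
t=1.200000, p=-1.860000: f=2.611440 → p ← -1.860000 + 0.2·2.611440 = -1.337712
t=1.400000, p=-1.337712: f=2.191172 → p ← -1.337712 + 0.2·2.191172 = -0.899478
t=1.600000, p=-0.899478: f=1.683822 → p ← -0.899478 + 0.2·1.683822 = -0.562713
t=1.800000, p=-0.562713: f=1.185074 → p ← -0.562713 + 0.2·1.185074 = -0.325698
t=2.000000, p=-0.325698: f=0.762134 → p ← -0.325698 + 0.2·0.762134 = -0.173272
p(2.2) ≈ -0.1733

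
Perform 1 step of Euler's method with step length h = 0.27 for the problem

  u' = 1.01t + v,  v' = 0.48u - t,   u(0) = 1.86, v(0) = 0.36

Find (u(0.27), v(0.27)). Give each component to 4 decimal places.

Euler on (u,v): u_{n+1} = u_n + h·u', v_{n+1} = v_n + h·v'.
0.000000: (1.860000, 0.360000); f=(0.360000, 0.892800) → (1.957200, 0.601056)
(u(0.27), v(0.27)) ≈ (1.9572, 0.6011)

1.9572, 0.6011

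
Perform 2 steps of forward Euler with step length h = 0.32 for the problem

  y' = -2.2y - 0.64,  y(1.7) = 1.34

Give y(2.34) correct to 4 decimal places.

-0.1480

Euler: y_{n+1} = y_n + h·f(x_n, y_n).
x=1.700000, y=1.340000: f=-3.588000 → y ← 1.340000 + 0.32·(-3.588000) = 0.191840
x=2.020000, y=0.191840: f=-1.062048 → y ← 0.191840 + 0.32·(-1.062048) = -0.148015
y(2.34) ≈ -0.1480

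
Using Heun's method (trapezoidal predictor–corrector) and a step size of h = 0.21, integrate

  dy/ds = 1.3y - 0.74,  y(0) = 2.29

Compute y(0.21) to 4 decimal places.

2.8239

Heun: k1 = f(s_n, y_n); k2 = f(s_n + h, y_n + h·k1); y_{n+1} = y_n + (h/2)·(k1 + k2).
s=0.000000, y=2.290000:
  k1 = f(0.000000, 2.290000) = 2.237000
  k2 = f(0.210000, 2.759770) = 2.847701
  y ← 2.290000 + (0.21/2)·(2.237000 + 2.847701) = 2.823894
y(0.21) ≈ 2.8239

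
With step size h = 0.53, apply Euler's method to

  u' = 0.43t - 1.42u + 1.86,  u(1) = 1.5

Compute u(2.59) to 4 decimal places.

Euler: u_{n+1} = u_n + h·f(t_n, u_n).
t=1.000000, u=1.500000: f=0.160000 → u ← 1.500000 + 0.53·0.160000 = 1.584800
t=1.530000, u=1.584800: f=0.267484 → u ← 1.584800 + 0.53·0.267484 = 1.726567
t=2.060000, u=1.726567: f=0.294076 → u ← 1.726567 + 0.53·0.294076 = 1.882427
u(2.59) ≈ 1.8824

1.8824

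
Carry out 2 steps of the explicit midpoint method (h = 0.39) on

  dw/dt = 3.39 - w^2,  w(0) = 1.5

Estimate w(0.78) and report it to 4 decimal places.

Midpoint: k1 = f(t_n, w_n); k2 = f(t_n + h/2, w_n + (h/2)·k1); w_{n+1} = w_n + h·k2.
t=0.000000, w=1.500000:
  k1 = f(0.000000, 1.500000) = 1.140000
  k2 = f(0.195000, 1.722300) = 0.423683
  w ← 1.500000 + 0.39·0.423683 = 1.665236
t=0.390000, w=1.665236:
  k1 = f(0.390000, 1.665236) = 0.616988
  k2 = f(0.585000, 1.785549) = 0.201815
  w ← 1.665236 + 0.39·0.201815 = 1.743944
w(0.78) ≈ 1.7439

1.7439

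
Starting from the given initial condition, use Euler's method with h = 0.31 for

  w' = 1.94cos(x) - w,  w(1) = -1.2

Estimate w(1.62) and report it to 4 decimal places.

Euler: w_{n+1} = w_n + h·f(x_n, w_n).
x=1.000000, w=-1.200000: f=2.248186 → w ← -1.200000 + 0.31·2.248186 = -0.503062
x=1.310000, w=-0.503062: f=1.003291 → w ← -0.503062 + 0.31·1.003291 = -0.192042
w(1.62) ≈ -0.1920

-0.1920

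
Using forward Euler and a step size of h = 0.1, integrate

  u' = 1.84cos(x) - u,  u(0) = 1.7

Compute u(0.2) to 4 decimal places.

1.7257

Euler: u_{n+1} = u_n + h·f(x_n, u_n).
x=0.000000, u=1.700000: f=0.140000 → u ← 1.700000 + 0.1·0.140000 = 1.714000
x=0.100000, u=1.714000: f=0.116808 → u ← 1.714000 + 0.1·0.116808 = 1.725681
u(0.2) ≈ 1.7257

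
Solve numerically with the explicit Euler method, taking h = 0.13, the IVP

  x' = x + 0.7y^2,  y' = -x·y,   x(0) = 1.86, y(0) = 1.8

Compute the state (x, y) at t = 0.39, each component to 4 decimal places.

3.3321, 0.5881

Euler on (x,y): x_{n+1} = x_n + h·x', y_{n+1} = y_n + h·y'.
0.000000: (1.860000, 1.800000); f=(4.128000, -3.348000) → (2.396640, 1.364760)
0.130000: (2.396640, 1.364760); f=(3.700439, -3.270838) → (2.877697, 0.939551)
0.260000: (2.877697, 0.939551); f=(3.495626, -2.703743) → (3.332128, 0.588064)
(x(0.39), y(0.39)) ≈ (3.3321, 0.5881)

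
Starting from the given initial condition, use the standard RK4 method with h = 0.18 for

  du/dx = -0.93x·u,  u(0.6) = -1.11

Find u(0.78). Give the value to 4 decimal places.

-0.9889

RK4: k1 = f(x_n, u_n); k2 = f(x_n + h/2, u_n + (h/2)·k1); k3 = f(x_n + h/2, u_n + (h/2)·k2); k4 = f(x_n + h, u_n + h·k3); u_{n+1} = u_n + (h/6)·(k1 + 2k2 + 2k3 + k4).
x=0.600000, u=-1.110000:
  k1 = f(0.600000, -1.110000) = 0.619380
  k2 = f(0.690000, -1.054256) = 0.676516
  k3 = f(0.690000, -1.049114) = 0.673216
  k4 = f(0.780000, -0.988821) = 0.717291
  u ← -1.110000 + (0.18/6)·(k1 + 2k2 + 2k3 + k4) = -0.988916
u(0.78) ≈ -0.9889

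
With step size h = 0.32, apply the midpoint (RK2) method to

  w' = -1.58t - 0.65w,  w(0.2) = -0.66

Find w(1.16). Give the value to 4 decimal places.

-1.1879

Midpoint: k1 = f(t_n, w_n); k2 = f(t_n + h/2, w_n + (h/2)·k1); w_{n+1} = w_n + h·k2.
t=0.200000, w=-0.660000:
  k1 = f(0.200000, -0.660000) = 0.113000
  k2 = f(0.360000, -0.641920) = -0.151552
  w ← -0.660000 + 0.32·(-0.151552) = -0.708497
t=0.520000, w=-0.708497:
  k1 = f(0.520000, -0.708497) = -0.361077
  k2 = f(0.680000, -0.766269) = -0.576325
  w ← -0.708497 + 0.32·(-0.576325) = -0.892921
t=0.840000, w=-0.892921:
  k1 = f(0.840000, -0.892921) = -0.746802
  k2 = f(1.000000, -1.012409) = -0.921934
  w ← -0.892921 + 0.32·(-0.921934) = -1.187940
w(1.16) ≈ -1.1879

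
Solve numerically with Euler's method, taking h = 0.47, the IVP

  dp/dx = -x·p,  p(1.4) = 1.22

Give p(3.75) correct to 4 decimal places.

Euler: p_{n+1} = p_n + h·f(x_n, p_n).
x=1.400000, p=1.220000: f=-1.708000 → p ← 1.220000 + 0.47·(-1.708000) = 0.417240
x=1.870000, p=0.417240: f=-0.780239 → p ← 0.417240 + 0.47·(-0.780239) = 0.050528
x=2.340000, p=0.050528: f=-0.118235 → p ← 0.050528 + 0.47·(-0.118235) = -0.005043
x=2.810000, p=-0.005043: f=0.014170 → p ← -0.005043 + 0.47·0.014170 = 0.001617
x=3.280000, p=0.001617: f=-0.005304 → p ← 0.001617 + 0.47·(-0.005304) = -0.000876
p(3.75) ≈ -0.0009

-0.0009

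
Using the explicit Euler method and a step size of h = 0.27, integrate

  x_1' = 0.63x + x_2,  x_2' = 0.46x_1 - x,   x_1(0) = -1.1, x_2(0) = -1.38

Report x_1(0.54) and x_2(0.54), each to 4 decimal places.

-1.8362, -1.7724

Euler on (x_1,x_2): x_1_{n+1} = x_1_n + h·x_1', x_2_{n+1} = x_2_n + h·x_2'.
0.000000: (-1.100000, -1.380000); f=(-1.380000, -0.506000) → (-1.472600, -1.516620)
0.270000: (-1.472600, -1.516620); f=(-1.346520, -0.947396) → (-1.836160, -1.772417)
(x_1(0.54), x_2(0.54)) ≈ (-1.8362, -1.7724)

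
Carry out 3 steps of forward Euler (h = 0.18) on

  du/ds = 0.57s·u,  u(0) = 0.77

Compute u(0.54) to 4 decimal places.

Euler: u_{n+1} = u_n + h·f(s_n, u_n).
s=0.000000, u=0.770000: f=0.000000 → u ← 0.770000 + 0.18·0.000000 = 0.770000
s=0.180000, u=0.770000: f=0.079002 → u ← 0.770000 + 0.18·0.079002 = 0.784220
s=0.360000, u=0.784220: f=0.160922 → u ← 0.784220 + 0.18·0.160922 = 0.813186
u(0.54) ≈ 0.8132

0.8132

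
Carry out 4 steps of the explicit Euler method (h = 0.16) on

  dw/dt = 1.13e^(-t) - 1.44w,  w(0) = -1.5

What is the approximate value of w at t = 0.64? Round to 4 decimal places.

Euler: w_{n+1} = w_n + h·f(t_n, w_n).
t=0.000000, w=-1.500000: f=3.290000 → w ← -1.500000 + 0.16·3.290000 = -0.973600
t=0.160000, w=-0.973600: f=2.364906 → w ← -0.973600 + 0.16·2.364906 = -0.595215
t=0.320000, w=-0.595215: f=1.677658 → w ← -0.595215 + 0.16·1.677658 = -0.326790
t=0.480000, w=-0.326790: f=1.169802 → w ← -0.326790 + 0.16·1.169802 = -0.139621
w(0.64) ≈ -0.1396

-0.1396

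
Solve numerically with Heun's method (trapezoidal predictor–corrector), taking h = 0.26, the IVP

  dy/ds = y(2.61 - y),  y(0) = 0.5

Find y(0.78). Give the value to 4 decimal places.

Heun: k1 = f(s_n, y_n); k2 = f(s_n + h, y_n + h·k1); y_{n+1} = y_n + (h/2)·(k1 + k2).
s=0.000000, y=0.500000:
  k1 = f(0.000000, 0.500000) = 1.055000
  k2 = f(0.260000, 0.774300) = 1.421383
  y ← 0.500000 + (0.26/2)·(1.055000 + 1.421383) = 0.821930
s=0.260000, y=0.821930:
  k1 = f(0.260000, 0.821930) = 1.469668
  k2 = f(0.520000, 1.204043) = 1.692833
  y ← 0.821930 + (0.26/2)·(1.469668 + 1.692833) = 1.233055
s=0.520000, y=1.233055:
  k1 = f(0.520000, 1.233055) = 1.697849
  k2 = f(0.780000, 1.674496) = 1.566498
  y ← 1.233055 + (0.26/2)·(1.697849 + 1.566498) = 1.657420
y(0.78) ≈ 1.6574

1.6574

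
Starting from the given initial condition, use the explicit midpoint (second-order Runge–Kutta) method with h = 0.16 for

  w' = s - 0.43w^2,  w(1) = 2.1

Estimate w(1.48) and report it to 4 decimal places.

1.9018

Midpoint: k1 = f(s_n, w_n); k2 = f(s_n + h/2, w_n + (h/2)·k1); w_{n+1} = w_n + h·k2.
s=1.000000, w=2.100000:
  k1 = f(1.000000, 2.100000) = -0.896300
  k2 = f(1.080000, 2.028296) = -0.689013
  w ← 2.100000 + 0.16·(-0.689013) = 1.989758
s=1.160000, w=1.989758:
  k1 = f(1.160000, 1.989758) = -0.542429
  k2 = f(1.240000, 1.946364) = -0.388982
  w ← 1.989758 + 0.16·(-0.388982) = 1.927521
s=1.320000, w=1.927521:
  k1 = f(1.320000, 1.927521) = -0.277594
  k2 = f(1.400000, 1.905313) = -0.160994
  w ← 1.927521 + 0.16·(-0.160994) = 1.901762
w(1.48) ≈ 1.9018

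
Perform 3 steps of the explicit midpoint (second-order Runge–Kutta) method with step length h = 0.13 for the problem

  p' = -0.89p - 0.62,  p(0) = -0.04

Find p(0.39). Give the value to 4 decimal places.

Midpoint: k1 = f(x_n, p_n); k2 = f(x_n + h/2, p_n + (h/2)·k1); p_{n+1} = p_n + h·k2.
x=0.000000, p=-0.040000:
  k1 = f(0.000000, -0.040000) = -0.584400
  k2 = f(0.065000, -0.077986) = -0.550592
  p ← -0.040000 + 0.13·(-0.550592) = -0.111577
x=0.130000, p=-0.111577:
  k1 = f(0.130000, -0.111577) = -0.520696
  k2 = f(0.195000, -0.145422) = -0.490574
  p ← -0.111577 + 0.13·(-0.490574) = -0.175352
x=0.260000, p=-0.175352:
  k1 = f(0.260000, -0.175352) = -0.463937
  k2 = f(0.325000, -0.205508) = -0.437098
  p ← -0.175352 + 0.13·(-0.437098) = -0.232174
p(0.39) ≈ -0.2322

-0.2322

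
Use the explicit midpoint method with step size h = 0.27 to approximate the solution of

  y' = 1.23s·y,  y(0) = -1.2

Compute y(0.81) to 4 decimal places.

Midpoint: k1 = f(s_n, y_n); k2 = f(s_n + h/2, y_n + (h/2)·k1); y_{n+1} = y_n + h·k2.
s=0.000000, y=-1.200000:
  k1 = f(0.000000, -1.200000) = 0.000000
  k2 = f(0.135000, -1.200000) = -0.199260
  y ← -1.200000 + 0.27·(-0.199260) = -1.253800
s=0.270000, y=-1.253800:
  k1 = f(0.270000, -1.253800) = -0.416387
  k2 = f(0.405000, -1.310012) = -0.652583
  y ← -1.253800 + 0.27·(-0.652583) = -1.429998
s=0.540000, y=-1.429998:
  k1 = f(0.540000, -1.429998) = -0.949804
  k2 = f(0.675000, -1.558221) = -1.293713
  y ← -1.429998 + 0.27·(-1.293713) = -1.779300
y(0.81) ≈ -1.7793

-1.7793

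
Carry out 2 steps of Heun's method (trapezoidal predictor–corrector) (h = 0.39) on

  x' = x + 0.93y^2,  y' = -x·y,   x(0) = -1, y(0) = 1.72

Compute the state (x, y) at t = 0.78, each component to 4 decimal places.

Heun on (x,y): k1 = f(t_n, state_n); k2 = f(t_n + h, state_n + h·k1); state_{n+1} = state_n + (h/2)·(k1 + k2).
0.000000: (-1.000000, 1.720000)
  k1 = (1.751312, 1.720000)
  predictor → (-0.316988, 2.390800)
  k2 = (4.998822, 0.757856)
  → (0.316276, 2.203182)
0.390000: (0.316276, 2.203182)
  k1 = (4.830506, -0.696814)
  predictor → (2.200173, 1.931425)
  k2 = (5.669446, -4.249469)
  → (2.363767, 1.238657)
(x(0.78), y(0.78)) ≈ (2.3638, 1.2387)

2.3638, 1.2387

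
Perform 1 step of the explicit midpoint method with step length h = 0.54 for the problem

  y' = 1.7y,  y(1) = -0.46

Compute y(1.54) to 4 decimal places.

-1.0761

Midpoint: k1 = f(s_n, y_n); k2 = f(s_n + h/2, y_n + (h/2)·k1); y_{n+1} = y_n + h·k2.
s=1.000000, y=-0.460000:
  k1 = f(1.000000, -0.460000) = -0.782000
  k2 = f(1.270000, -0.671140) = -1.140938
  y ← -0.460000 + 0.54·(-1.140938) = -1.076107
y(1.54) ≈ -1.0761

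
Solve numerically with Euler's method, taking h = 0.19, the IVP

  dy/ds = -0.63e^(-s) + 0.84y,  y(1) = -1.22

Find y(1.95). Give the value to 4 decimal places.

Euler: y_{n+1} = y_n + h·f(s_n, y_n).
s=1.000000, y=-1.220000: f=-1.256564 → y ← -1.220000 + 0.19·(-1.256564) = -1.458747
s=1.190000, y=-1.458747: f=-1.417007 → y ← -1.458747 + 0.19·(-1.417007) = -1.727979
s=1.380000, y=-1.727979: f=-1.609996 → y ← -1.727979 + 0.19·(-1.609996) = -2.033878
s=1.570000, y=-2.033878: f=-1.839526 → y ← -2.033878 + 0.19·(-1.839526) = -2.383388
s=1.760000, y=-2.383388: f=-2.110434 → y ← -2.383388 + 0.19·(-2.110434) = -2.784370
y(1.95) ≈ -2.7844

-2.7844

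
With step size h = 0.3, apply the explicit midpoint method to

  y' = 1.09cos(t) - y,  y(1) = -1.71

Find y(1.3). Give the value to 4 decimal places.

-1.1669

Midpoint: k1 = f(t_n, y_n); k2 = f(t_n + h/2, y_n + (h/2)·k1); y_{n+1} = y_n + h·k2.
t=1.000000, y=-1.710000:
  k1 = f(1.000000, -1.710000) = 2.298930
  k2 = f(1.150000, -1.365161) = 1.810412
  y ← -1.710000 + 0.3·1.810412 = -1.166876
y(1.3) ≈ -1.1669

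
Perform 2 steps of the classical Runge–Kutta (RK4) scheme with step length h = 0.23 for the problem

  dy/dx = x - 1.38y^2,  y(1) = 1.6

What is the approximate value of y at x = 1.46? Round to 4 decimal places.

1.1181

RK4: k1 = f(x_n, y_n); k2 = f(x_n + h/2, y_n + (h/2)·k1); k3 = f(x_n + h/2, y_n + (h/2)·k2); k4 = f(x_n + h, y_n + h·k3); y_{n+1} = y_n + (h/6)·(k1 + 2k2 + 2k3 + k4).
x=1.000000, y=1.600000:
  k1 = f(1.000000, 1.600000) = -2.532800
  k2 = f(1.115000, 1.308728) = -1.248621
  k3 = f(1.115000, 1.456409) = -1.812154
  k4 = f(1.230000, 1.183205) = -0.701963
  y ← 1.600000 + (0.23/6)·(k1 + 2k2 + 2k3 + k4) = 1.241341
x=1.230000, y=1.241341:
  k1 = f(1.230000, 1.241341) = -0.896481
  k2 = f(1.345000, 1.138246) = -0.442934
  k3 = f(1.345000, 1.190404) = -0.610545
  k4 = f(1.460000, 1.100916) = -0.212582
  y ← 1.241341 + (0.23/6)·(k1 + 2k2 + 2k3 + k4) = 1.118061
y(1.46) ≈ 1.1181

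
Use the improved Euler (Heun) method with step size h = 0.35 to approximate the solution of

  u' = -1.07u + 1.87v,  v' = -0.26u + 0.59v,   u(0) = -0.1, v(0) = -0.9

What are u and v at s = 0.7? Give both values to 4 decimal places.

Heun on (u,v): k1 = f(s_n, state_n); k2 = f(s_n + h, state_n + h·k1); state_{n+1} = state_n + (h/2)·(k1 + k2).
0.000000: (-0.100000, -0.900000)
  k1 = (-1.576000, -0.505000)
  predictor → (-0.651600, -1.076750)
  k2 = (-1.316311, -0.465866)
  → (-0.606154, -1.069902)
0.350000: (-0.606154, -1.069902)
  k1 = (-1.352131, -0.473642)
  predictor → (-1.079400, -1.235676)
  k2 = (-1.155756, -0.448405)
  → (-1.045035, -1.231260)
(u(0.7), v(0.7)) ≈ (-1.0450, -1.2313)

-1.0450, -1.2313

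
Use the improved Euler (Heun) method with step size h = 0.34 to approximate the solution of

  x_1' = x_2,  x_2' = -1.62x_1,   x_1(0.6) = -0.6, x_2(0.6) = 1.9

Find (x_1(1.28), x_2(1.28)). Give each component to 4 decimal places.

0.7905, 1.8041

Heun on (x_1,x_2): k1 = f(t_n, state_n); k2 = f(t_n + h, state_n + h·k1); state_{n+1} = state_n + (h/2)·(k1 + k2).
0.600000: (-0.600000, 1.900000)
  k1 = (1.900000, 0.972000)
  predictor → (0.046000, 2.230480)
  k2 = (2.230480, -0.074520)
  → (0.102182, 2.052572)
0.940000: (0.102182, 2.052572)
  k1 = (2.052572, -0.165534)
  predictor → (0.800056, 1.996290)
  k2 = (1.996290, -1.296091)
  → (0.790488, 1.804095)
(x_1(1.28), x_2(1.28)) ≈ (0.7905, 1.8041)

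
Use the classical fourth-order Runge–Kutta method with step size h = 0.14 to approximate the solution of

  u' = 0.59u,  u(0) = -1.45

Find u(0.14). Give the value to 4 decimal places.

RK4: k1 = f(t_n, u_n); k2 = f(t_n + h/2, u_n + (h/2)·k1); k3 = f(t_n + h/2, u_n + (h/2)·k2); k4 = f(t_n + h, u_n + h·k3); u_{n+1} = u_n + (h/6)·(k1 + 2k2 + 2k3 + k4).
t=0.000000, u=-1.450000:
  k1 = f(0.000000, -1.450000) = -0.855500
  k2 = f(0.070000, -1.509885) = -0.890832
  k3 = f(0.070000, -1.512358) = -0.892291
  k4 = f(0.140000, -1.574921) = -0.929203
  u ← -1.450000 + (0.14/6)·(k1 + 2k2 + 2k3 + k4) = -1.574856
u(0.14) ≈ -1.5749

-1.5749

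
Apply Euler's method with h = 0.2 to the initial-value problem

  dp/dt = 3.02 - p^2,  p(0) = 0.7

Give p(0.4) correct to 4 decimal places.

1.5191

Euler: p_{n+1} = p_n + h·f(t_n, p_n).
t=0.000000, p=0.700000: f=2.530000 → p ← 0.700000 + 0.2·2.530000 = 1.206000
t=0.200000, p=1.206000: f=1.565564 → p ← 1.206000 + 0.2·1.565564 = 1.519113
p(0.4) ≈ 1.5191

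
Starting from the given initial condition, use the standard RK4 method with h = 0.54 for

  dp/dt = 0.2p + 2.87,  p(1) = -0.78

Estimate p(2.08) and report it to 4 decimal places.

2.4918

RK4: k1 = f(t_n, p_n); k2 = f(t_n + h/2, p_n + (h/2)·k1); k3 = f(t_n + h/2, p_n + (h/2)·k2); k4 = f(t_n + h, p_n + h·k3); p_{n+1} = p_n + (h/6)·(k1 + 2k2 + 2k3 + k4).
t=1.000000, p=-0.780000:
  k1 = f(1.000000, -0.780000) = 2.714000
  k2 = f(1.270000, -0.047220) = 2.860556
  k3 = f(1.270000, -0.007650) = 2.868470
  k4 = f(1.540000, 0.768974) = 3.023795
  p ← -0.780000 + (0.54/6)·(k1 + 2k2 + 2k3 + k4) = 0.767626
t=1.540000, p=0.767626:
  k1 = f(1.540000, 0.767626) = 3.023525
  k2 = f(1.810000, 1.583978) = 3.186796
  k3 = f(1.810000, 1.628061) = 3.195612
  k4 = f(2.080000, 2.493257) = 3.368651
  p ← 0.767626 + (0.54/6)·(k1 + 2k2 + 2k3 + k4) = 2.491756
p(2.08) ≈ 2.4918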